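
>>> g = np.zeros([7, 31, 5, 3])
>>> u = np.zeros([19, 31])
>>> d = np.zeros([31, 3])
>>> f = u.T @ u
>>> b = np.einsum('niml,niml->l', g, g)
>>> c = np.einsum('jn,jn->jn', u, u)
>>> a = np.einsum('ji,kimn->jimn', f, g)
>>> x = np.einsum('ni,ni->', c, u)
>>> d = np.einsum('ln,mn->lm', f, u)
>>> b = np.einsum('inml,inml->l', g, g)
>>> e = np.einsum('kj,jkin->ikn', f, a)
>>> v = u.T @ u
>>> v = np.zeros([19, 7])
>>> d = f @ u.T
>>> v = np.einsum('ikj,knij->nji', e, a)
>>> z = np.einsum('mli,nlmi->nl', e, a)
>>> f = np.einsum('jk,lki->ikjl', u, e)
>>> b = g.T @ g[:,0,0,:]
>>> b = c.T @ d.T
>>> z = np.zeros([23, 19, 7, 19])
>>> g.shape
(7, 31, 5, 3)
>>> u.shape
(19, 31)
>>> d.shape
(31, 19)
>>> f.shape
(3, 31, 19, 5)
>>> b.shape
(31, 31)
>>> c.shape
(19, 31)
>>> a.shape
(31, 31, 5, 3)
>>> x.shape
()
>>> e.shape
(5, 31, 3)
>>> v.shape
(31, 3, 5)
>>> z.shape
(23, 19, 7, 19)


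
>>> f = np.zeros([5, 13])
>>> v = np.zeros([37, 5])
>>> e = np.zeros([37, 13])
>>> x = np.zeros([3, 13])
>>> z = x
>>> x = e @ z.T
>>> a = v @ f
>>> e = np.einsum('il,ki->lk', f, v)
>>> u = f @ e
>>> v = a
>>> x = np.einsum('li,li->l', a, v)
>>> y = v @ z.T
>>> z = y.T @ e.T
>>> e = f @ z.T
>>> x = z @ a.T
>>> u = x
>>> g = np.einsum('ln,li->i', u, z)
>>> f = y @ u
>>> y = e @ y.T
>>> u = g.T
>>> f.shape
(37, 37)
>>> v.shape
(37, 13)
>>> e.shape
(5, 3)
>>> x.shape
(3, 37)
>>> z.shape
(3, 13)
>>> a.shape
(37, 13)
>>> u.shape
(13,)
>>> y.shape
(5, 37)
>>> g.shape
(13,)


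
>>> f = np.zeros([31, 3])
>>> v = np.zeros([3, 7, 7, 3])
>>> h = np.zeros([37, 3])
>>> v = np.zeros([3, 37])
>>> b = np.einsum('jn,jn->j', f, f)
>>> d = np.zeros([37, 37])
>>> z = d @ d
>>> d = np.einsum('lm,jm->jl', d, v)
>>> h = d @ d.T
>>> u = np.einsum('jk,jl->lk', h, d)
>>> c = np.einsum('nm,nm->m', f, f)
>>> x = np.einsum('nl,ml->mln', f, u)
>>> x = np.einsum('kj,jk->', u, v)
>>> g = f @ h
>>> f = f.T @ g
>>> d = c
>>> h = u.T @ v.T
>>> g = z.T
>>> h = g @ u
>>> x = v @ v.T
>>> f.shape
(3, 3)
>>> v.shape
(3, 37)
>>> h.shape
(37, 3)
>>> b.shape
(31,)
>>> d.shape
(3,)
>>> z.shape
(37, 37)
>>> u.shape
(37, 3)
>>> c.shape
(3,)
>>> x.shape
(3, 3)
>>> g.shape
(37, 37)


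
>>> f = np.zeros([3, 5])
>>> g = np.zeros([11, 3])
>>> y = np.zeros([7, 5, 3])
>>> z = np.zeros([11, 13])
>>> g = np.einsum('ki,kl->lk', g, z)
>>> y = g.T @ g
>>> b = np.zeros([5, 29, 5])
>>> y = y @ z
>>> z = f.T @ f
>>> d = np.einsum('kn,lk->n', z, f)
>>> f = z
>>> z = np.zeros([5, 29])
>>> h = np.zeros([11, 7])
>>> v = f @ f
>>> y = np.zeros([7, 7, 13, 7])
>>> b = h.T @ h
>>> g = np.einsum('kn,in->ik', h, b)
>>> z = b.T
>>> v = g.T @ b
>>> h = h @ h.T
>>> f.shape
(5, 5)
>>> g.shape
(7, 11)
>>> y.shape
(7, 7, 13, 7)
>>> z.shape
(7, 7)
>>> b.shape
(7, 7)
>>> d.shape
(5,)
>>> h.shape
(11, 11)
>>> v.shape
(11, 7)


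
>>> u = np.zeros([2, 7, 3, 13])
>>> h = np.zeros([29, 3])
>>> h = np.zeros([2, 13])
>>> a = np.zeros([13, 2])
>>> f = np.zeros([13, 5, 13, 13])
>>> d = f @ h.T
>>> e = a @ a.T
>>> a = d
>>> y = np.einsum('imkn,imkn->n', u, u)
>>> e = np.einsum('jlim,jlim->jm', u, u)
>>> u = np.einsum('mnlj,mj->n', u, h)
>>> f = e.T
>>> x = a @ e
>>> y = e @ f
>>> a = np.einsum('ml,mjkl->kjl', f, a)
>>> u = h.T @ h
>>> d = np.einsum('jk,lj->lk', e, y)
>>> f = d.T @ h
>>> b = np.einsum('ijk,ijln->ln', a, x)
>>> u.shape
(13, 13)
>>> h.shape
(2, 13)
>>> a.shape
(13, 5, 2)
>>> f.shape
(13, 13)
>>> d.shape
(2, 13)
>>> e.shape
(2, 13)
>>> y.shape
(2, 2)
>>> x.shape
(13, 5, 13, 13)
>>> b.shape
(13, 13)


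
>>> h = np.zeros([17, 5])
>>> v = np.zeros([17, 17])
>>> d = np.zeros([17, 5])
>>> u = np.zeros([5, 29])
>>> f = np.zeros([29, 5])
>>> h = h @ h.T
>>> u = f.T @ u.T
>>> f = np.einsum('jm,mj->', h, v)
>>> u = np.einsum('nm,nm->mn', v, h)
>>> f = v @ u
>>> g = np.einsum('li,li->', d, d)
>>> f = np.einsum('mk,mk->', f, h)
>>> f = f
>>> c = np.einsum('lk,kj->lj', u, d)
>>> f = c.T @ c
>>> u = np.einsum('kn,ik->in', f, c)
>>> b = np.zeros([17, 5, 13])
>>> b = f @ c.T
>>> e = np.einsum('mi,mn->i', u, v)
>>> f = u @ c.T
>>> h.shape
(17, 17)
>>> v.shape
(17, 17)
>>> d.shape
(17, 5)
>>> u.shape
(17, 5)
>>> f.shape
(17, 17)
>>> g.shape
()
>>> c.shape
(17, 5)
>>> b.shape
(5, 17)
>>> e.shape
(5,)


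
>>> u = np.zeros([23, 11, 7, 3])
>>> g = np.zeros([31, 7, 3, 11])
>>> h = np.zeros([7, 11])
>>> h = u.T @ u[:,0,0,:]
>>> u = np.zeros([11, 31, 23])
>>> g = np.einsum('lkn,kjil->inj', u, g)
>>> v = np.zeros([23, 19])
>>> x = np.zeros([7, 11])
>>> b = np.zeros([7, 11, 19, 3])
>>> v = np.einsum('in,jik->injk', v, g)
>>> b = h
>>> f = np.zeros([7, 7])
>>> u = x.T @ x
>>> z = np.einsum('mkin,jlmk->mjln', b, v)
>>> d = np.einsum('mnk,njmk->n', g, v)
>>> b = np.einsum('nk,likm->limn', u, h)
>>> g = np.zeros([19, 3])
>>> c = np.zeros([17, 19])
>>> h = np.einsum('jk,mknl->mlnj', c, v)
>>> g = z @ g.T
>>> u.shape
(11, 11)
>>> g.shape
(3, 23, 19, 19)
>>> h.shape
(23, 7, 3, 17)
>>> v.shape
(23, 19, 3, 7)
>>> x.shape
(7, 11)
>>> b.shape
(3, 7, 3, 11)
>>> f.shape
(7, 7)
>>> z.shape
(3, 23, 19, 3)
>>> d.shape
(23,)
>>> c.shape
(17, 19)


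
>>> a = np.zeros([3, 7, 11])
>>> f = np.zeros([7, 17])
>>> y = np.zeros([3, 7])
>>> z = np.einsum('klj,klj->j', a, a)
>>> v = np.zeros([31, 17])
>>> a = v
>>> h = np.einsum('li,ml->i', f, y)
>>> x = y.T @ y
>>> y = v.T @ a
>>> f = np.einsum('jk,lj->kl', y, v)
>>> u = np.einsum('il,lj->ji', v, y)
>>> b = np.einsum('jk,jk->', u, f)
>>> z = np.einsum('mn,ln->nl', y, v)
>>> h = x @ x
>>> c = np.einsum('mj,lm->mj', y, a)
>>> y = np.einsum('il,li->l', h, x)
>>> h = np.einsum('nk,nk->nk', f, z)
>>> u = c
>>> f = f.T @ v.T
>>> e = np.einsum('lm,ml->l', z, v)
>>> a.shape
(31, 17)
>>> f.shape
(31, 31)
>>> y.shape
(7,)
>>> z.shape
(17, 31)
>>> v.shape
(31, 17)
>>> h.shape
(17, 31)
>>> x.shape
(7, 7)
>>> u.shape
(17, 17)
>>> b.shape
()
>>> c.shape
(17, 17)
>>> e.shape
(17,)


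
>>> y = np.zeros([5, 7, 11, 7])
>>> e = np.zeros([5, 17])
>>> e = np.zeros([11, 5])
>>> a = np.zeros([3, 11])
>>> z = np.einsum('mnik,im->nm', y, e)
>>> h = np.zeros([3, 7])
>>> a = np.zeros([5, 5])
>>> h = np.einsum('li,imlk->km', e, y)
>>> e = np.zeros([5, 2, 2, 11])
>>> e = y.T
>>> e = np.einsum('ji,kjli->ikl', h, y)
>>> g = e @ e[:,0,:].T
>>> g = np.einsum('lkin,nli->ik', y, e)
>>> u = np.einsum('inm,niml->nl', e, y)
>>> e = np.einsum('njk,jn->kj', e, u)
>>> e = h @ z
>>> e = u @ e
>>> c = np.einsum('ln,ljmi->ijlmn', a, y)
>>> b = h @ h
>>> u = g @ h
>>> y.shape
(5, 7, 11, 7)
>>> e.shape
(5, 5)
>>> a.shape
(5, 5)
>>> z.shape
(7, 5)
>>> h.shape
(7, 7)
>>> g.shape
(11, 7)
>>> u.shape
(11, 7)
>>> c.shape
(7, 7, 5, 11, 5)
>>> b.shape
(7, 7)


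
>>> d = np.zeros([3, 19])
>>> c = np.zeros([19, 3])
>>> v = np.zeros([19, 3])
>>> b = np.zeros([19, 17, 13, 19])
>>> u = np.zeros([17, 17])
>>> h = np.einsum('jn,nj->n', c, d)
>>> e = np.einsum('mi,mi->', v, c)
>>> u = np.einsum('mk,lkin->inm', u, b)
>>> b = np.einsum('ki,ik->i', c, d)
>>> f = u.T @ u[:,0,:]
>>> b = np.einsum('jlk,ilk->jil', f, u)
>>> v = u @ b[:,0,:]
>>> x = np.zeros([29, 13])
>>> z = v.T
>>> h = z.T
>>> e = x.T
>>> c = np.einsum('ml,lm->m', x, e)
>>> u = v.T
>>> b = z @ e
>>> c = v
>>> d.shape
(3, 19)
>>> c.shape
(13, 19, 19)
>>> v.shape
(13, 19, 19)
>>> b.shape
(19, 19, 29)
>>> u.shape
(19, 19, 13)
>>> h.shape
(13, 19, 19)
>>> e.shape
(13, 29)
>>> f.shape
(17, 19, 17)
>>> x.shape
(29, 13)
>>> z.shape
(19, 19, 13)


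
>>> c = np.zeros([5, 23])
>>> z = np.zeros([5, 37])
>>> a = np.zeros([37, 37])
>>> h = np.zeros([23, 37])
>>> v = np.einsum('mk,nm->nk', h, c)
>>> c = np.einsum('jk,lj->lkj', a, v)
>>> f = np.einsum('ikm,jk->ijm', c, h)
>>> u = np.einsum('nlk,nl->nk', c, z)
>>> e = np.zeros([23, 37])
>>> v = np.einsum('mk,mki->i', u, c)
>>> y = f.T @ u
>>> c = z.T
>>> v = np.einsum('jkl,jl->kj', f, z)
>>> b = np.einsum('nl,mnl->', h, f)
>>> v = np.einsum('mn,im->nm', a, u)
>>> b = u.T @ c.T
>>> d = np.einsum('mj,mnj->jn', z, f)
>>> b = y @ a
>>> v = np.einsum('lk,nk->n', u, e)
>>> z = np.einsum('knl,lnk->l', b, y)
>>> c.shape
(37, 5)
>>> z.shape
(37,)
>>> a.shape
(37, 37)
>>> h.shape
(23, 37)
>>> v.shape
(23,)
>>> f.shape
(5, 23, 37)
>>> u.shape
(5, 37)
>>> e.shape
(23, 37)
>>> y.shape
(37, 23, 37)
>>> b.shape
(37, 23, 37)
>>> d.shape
(37, 23)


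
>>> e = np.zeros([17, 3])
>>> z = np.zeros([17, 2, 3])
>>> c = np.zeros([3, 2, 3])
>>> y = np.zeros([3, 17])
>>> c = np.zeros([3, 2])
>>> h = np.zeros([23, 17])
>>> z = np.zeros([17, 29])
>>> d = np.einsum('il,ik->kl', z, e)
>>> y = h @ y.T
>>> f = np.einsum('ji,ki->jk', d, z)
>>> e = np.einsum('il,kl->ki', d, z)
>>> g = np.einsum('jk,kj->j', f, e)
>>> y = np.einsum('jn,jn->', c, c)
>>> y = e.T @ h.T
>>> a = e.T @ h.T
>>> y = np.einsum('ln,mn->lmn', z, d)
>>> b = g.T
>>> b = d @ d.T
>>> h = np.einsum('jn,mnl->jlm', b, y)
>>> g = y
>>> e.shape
(17, 3)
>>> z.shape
(17, 29)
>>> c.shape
(3, 2)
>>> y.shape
(17, 3, 29)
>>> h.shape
(3, 29, 17)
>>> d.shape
(3, 29)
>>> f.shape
(3, 17)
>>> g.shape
(17, 3, 29)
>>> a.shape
(3, 23)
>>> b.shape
(3, 3)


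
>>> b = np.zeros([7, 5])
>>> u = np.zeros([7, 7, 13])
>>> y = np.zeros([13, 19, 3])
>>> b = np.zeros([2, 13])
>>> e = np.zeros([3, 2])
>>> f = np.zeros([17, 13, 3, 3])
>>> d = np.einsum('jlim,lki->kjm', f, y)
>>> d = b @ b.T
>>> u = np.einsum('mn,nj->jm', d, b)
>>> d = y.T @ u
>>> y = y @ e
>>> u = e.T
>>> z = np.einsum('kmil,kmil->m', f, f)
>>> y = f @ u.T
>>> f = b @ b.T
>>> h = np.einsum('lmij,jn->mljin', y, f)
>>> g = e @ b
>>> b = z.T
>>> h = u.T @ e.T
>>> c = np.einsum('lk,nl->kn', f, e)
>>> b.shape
(13,)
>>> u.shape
(2, 3)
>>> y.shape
(17, 13, 3, 2)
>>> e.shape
(3, 2)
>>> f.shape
(2, 2)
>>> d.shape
(3, 19, 2)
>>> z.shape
(13,)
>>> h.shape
(3, 3)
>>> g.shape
(3, 13)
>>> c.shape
(2, 3)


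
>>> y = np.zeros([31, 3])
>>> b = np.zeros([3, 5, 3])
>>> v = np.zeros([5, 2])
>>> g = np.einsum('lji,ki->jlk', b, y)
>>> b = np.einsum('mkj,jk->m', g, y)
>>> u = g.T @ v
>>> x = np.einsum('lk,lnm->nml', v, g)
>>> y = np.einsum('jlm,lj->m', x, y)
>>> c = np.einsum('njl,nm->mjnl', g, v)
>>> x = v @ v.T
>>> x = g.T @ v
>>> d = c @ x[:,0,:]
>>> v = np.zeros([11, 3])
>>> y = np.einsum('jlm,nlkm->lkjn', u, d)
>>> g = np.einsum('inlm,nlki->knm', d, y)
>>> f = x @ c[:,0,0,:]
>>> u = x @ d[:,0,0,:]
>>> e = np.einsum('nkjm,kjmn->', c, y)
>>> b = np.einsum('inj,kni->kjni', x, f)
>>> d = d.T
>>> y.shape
(3, 5, 31, 2)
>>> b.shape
(31, 2, 3, 31)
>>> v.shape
(11, 3)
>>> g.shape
(31, 3, 2)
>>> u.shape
(31, 3, 2)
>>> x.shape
(31, 3, 2)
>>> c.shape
(2, 3, 5, 31)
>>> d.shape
(2, 5, 3, 2)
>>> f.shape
(31, 3, 31)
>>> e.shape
()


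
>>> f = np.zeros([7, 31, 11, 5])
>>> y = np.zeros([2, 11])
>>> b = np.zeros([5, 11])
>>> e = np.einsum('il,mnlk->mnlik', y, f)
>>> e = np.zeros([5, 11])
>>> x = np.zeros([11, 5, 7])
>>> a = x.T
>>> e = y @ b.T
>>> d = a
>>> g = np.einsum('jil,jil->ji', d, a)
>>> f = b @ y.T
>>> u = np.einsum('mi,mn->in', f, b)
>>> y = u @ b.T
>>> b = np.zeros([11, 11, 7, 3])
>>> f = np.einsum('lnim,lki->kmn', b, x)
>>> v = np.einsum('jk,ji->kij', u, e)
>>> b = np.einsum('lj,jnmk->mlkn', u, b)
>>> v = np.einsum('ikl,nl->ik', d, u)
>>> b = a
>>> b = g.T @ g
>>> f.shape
(5, 3, 11)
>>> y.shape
(2, 5)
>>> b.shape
(5, 5)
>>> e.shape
(2, 5)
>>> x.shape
(11, 5, 7)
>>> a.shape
(7, 5, 11)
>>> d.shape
(7, 5, 11)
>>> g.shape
(7, 5)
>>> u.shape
(2, 11)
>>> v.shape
(7, 5)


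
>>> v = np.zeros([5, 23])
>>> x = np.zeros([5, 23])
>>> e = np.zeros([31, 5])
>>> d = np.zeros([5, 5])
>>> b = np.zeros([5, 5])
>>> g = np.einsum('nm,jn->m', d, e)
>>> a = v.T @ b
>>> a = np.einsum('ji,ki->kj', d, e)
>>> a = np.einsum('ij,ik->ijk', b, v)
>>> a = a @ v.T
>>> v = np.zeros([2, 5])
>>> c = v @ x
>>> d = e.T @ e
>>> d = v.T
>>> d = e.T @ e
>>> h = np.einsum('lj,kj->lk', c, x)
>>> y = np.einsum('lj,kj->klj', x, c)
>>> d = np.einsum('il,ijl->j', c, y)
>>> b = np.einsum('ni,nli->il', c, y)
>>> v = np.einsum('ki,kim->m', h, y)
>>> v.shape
(23,)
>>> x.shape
(5, 23)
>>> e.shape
(31, 5)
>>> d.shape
(5,)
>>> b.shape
(23, 5)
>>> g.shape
(5,)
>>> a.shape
(5, 5, 5)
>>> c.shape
(2, 23)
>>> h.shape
(2, 5)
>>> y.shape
(2, 5, 23)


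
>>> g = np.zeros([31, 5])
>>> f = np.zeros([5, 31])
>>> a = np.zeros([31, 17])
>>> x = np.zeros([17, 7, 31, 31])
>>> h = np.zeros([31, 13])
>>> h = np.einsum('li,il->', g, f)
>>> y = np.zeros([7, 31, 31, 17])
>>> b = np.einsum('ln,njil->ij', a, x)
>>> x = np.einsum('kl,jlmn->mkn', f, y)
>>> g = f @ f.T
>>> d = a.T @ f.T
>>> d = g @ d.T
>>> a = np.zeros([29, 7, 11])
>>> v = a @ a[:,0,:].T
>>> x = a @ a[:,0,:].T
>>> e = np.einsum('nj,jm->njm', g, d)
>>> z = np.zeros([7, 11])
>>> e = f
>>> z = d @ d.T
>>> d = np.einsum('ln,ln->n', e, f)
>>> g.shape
(5, 5)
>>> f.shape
(5, 31)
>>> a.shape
(29, 7, 11)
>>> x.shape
(29, 7, 29)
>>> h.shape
()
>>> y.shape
(7, 31, 31, 17)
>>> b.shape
(31, 7)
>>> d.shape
(31,)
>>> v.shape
(29, 7, 29)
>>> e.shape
(5, 31)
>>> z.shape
(5, 5)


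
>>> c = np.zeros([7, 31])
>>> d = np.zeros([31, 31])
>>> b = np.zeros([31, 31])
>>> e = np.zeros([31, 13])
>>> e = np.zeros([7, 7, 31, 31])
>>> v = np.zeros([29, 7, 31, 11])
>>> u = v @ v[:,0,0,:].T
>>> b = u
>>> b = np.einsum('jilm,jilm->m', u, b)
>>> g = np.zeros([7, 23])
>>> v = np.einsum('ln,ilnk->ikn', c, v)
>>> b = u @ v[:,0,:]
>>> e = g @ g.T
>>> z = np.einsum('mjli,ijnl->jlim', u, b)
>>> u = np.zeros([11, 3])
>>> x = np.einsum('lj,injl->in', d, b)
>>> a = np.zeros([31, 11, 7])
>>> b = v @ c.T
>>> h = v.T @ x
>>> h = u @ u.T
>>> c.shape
(7, 31)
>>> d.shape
(31, 31)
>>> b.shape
(29, 11, 7)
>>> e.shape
(7, 7)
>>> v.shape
(29, 11, 31)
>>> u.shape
(11, 3)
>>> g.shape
(7, 23)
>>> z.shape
(7, 31, 29, 29)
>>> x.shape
(29, 7)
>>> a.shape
(31, 11, 7)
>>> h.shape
(11, 11)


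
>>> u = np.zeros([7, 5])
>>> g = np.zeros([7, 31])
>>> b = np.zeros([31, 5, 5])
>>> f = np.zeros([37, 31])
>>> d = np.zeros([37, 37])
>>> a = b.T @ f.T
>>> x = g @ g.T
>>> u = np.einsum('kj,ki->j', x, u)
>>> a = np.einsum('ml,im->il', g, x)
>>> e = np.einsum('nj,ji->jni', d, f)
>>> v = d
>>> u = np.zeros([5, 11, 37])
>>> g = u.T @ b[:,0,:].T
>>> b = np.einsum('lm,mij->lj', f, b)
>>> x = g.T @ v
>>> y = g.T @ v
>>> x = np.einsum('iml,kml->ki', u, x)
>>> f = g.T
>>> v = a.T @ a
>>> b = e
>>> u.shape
(5, 11, 37)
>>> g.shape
(37, 11, 31)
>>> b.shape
(37, 37, 31)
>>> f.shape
(31, 11, 37)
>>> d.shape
(37, 37)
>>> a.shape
(7, 31)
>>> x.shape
(31, 5)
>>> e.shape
(37, 37, 31)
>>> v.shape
(31, 31)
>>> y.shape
(31, 11, 37)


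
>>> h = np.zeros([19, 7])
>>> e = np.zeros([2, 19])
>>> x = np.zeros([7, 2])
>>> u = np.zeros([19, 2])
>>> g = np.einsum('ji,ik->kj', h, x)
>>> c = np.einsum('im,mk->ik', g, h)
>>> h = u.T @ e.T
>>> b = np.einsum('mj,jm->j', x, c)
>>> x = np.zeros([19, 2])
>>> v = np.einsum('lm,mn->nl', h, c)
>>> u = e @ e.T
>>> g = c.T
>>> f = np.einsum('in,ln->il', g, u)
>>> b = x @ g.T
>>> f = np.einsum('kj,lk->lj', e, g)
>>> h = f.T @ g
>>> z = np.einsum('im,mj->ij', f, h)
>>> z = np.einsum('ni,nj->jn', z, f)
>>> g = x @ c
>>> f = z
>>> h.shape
(19, 2)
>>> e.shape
(2, 19)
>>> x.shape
(19, 2)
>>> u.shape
(2, 2)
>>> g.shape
(19, 7)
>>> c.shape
(2, 7)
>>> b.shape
(19, 7)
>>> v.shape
(7, 2)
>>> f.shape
(19, 7)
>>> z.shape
(19, 7)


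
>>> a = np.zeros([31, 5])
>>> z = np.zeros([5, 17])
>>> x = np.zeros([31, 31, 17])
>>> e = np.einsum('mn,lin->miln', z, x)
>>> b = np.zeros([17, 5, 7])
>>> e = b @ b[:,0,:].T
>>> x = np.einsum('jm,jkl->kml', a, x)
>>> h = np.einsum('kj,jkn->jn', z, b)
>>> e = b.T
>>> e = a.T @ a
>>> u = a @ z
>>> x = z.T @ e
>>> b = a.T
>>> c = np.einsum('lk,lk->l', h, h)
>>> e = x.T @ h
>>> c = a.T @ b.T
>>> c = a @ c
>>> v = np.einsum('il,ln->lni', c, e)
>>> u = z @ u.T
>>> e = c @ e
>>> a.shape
(31, 5)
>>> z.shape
(5, 17)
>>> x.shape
(17, 5)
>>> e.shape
(31, 7)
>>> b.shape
(5, 31)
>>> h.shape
(17, 7)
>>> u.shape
(5, 31)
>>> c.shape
(31, 5)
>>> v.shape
(5, 7, 31)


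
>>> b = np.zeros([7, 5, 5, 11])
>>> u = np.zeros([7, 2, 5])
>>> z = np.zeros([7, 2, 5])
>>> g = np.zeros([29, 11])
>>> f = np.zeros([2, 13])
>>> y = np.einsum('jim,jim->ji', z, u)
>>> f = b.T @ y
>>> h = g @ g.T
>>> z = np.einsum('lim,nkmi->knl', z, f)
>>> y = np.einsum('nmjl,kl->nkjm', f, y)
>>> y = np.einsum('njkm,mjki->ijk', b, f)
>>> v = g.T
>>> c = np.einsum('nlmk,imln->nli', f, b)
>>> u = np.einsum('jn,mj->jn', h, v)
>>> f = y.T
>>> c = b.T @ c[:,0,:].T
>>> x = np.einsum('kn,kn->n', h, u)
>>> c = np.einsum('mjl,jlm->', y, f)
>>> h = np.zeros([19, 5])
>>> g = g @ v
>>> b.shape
(7, 5, 5, 11)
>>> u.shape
(29, 29)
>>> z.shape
(5, 11, 7)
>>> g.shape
(29, 29)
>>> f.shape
(5, 5, 2)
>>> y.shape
(2, 5, 5)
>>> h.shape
(19, 5)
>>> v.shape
(11, 29)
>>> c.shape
()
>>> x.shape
(29,)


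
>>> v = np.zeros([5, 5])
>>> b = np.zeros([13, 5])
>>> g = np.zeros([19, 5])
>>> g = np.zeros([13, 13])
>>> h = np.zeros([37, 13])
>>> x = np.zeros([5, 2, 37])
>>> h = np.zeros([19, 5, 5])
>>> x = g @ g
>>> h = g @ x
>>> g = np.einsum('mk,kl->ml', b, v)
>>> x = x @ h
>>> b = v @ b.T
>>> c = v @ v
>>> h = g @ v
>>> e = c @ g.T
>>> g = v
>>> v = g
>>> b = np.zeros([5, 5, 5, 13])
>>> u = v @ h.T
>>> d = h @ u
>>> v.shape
(5, 5)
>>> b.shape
(5, 5, 5, 13)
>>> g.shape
(5, 5)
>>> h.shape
(13, 5)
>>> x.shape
(13, 13)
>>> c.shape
(5, 5)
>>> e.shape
(5, 13)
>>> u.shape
(5, 13)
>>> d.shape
(13, 13)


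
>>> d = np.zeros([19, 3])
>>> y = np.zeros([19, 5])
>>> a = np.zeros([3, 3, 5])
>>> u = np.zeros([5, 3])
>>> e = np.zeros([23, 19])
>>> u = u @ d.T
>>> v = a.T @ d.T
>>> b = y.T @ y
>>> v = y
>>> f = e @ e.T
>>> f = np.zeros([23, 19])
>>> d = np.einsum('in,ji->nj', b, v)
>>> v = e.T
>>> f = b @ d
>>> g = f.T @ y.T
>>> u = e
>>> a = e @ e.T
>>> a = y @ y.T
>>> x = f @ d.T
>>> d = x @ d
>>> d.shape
(5, 19)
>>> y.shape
(19, 5)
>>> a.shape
(19, 19)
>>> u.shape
(23, 19)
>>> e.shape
(23, 19)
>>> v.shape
(19, 23)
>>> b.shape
(5, 5)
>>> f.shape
(5, 19)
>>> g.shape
(19, 19)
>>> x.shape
(5, 5)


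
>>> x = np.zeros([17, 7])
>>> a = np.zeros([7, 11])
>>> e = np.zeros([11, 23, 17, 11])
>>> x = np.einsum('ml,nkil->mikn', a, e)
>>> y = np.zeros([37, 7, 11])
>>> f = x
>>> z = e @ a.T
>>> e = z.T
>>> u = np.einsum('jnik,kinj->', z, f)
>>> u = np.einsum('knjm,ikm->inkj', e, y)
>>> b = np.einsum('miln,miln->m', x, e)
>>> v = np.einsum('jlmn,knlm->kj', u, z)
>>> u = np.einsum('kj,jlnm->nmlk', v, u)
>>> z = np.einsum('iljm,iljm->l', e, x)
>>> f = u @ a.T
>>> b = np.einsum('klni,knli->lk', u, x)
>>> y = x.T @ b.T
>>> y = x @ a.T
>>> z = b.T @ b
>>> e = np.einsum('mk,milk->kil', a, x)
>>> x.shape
(7, 17, 23, 11)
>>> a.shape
(7, 11)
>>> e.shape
(11, 17, 23)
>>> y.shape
(7, 17, 23, 7)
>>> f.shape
(7, 23, 17, 7)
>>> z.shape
(7, 7)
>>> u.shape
(7, 23, 17, 11)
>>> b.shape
(23, 7)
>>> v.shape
(11, 37)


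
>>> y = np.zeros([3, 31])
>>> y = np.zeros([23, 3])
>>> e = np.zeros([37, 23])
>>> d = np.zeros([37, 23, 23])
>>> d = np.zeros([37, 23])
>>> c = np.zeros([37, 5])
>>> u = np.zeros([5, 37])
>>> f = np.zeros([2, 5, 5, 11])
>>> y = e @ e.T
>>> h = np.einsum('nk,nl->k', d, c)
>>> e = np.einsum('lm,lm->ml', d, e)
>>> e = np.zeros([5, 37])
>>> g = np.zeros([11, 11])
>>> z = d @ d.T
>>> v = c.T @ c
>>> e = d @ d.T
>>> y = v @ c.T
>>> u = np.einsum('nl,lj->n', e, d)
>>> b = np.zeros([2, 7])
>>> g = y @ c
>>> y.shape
(5, 37)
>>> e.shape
(37, 37)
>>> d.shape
(37, 23)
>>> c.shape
(37, 5)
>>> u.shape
(37,)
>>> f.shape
(2, 5, 5, 11)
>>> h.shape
(23,)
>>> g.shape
(5, 5)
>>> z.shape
(37, 37)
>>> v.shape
(5, 5)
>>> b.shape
(2, 7)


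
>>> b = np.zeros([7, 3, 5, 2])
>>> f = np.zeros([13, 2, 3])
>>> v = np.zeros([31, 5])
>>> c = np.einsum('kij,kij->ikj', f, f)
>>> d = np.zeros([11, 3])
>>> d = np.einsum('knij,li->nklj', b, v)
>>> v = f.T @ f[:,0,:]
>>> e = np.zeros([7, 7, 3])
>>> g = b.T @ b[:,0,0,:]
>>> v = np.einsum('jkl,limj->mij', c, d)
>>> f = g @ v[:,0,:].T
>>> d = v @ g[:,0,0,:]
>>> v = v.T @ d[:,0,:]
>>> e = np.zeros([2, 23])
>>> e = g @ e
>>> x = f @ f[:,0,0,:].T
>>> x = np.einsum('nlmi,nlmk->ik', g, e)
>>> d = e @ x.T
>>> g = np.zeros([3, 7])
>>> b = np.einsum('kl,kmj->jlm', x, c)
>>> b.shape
(3, 23, 13)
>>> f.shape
(2, 5, 3, 31)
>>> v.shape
(2, 7, 2)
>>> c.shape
(2, 13, 3)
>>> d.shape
(2, 5, 3, 2)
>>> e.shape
(2, 5, 3, 23)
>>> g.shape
(3, 7)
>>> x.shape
(2, 23)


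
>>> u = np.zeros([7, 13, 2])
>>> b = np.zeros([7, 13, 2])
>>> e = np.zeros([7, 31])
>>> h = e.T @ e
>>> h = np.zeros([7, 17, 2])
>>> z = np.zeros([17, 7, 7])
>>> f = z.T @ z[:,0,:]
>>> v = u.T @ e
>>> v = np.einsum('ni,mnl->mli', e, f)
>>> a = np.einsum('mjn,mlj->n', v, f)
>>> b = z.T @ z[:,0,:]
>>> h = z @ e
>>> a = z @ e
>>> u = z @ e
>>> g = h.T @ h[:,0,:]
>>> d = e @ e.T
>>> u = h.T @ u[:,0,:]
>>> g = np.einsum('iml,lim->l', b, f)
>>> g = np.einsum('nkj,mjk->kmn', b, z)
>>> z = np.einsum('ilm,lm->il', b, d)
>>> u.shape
(31, 7, 31)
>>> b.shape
(7, 7, 7)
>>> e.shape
(7, 31)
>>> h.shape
(17, 7, 31)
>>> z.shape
(7, 7)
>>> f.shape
(7, 7, 7)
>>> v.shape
(7, 7, 31)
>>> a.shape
(17, 7, 31)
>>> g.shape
(7, 17, 7)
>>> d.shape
(7, 7)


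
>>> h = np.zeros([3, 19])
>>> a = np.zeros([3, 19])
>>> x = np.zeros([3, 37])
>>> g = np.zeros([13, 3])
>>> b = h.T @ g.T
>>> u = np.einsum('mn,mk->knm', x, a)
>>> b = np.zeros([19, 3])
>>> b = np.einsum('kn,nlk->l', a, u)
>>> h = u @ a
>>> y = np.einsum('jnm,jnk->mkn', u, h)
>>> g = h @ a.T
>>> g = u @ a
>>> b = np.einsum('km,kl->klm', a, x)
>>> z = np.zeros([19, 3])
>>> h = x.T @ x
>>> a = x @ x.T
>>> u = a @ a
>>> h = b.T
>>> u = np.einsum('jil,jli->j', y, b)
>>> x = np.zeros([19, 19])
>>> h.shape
(19, 37, 3)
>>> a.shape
(3, 3)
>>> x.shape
(19, 19)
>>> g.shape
(19, 37, 19)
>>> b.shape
(3, 37, 19)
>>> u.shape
(3,)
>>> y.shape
(3, 19, 37)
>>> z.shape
(19, 3)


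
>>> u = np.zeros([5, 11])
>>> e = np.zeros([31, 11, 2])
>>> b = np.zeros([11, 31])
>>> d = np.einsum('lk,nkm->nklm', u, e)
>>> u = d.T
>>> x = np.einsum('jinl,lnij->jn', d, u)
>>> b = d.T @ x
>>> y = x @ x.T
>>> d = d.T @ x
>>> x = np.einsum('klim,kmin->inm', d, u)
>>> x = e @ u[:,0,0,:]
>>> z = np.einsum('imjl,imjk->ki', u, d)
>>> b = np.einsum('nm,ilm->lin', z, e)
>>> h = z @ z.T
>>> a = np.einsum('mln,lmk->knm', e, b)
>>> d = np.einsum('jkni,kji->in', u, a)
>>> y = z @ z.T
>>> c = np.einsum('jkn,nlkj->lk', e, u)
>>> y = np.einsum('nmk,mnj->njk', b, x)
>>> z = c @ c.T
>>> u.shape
(2, 5, 11, 31)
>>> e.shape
(31, 11, 2)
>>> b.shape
(11, 31, 5)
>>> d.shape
(31, 11)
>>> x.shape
(31, 11, 31)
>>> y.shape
(11, 31, 5)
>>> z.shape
(5, 5)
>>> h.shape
(5, 5)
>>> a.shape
(5, 2, 31)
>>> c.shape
(5, 11)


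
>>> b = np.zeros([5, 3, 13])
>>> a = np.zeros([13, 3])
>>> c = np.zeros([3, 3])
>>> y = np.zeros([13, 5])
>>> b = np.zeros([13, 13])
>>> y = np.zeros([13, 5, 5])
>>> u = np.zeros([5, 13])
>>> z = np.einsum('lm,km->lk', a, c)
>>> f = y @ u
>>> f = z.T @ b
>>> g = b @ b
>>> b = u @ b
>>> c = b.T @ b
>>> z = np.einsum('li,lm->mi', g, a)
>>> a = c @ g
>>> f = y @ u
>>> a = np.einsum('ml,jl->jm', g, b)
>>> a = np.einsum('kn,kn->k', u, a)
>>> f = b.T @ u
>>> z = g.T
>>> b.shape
(5, 13)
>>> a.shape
(5,)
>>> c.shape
(13, 13)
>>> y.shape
(13, 5, 5)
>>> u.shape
(5, 13)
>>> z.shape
(13, 13)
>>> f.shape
(13, 13)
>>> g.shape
(13, 13)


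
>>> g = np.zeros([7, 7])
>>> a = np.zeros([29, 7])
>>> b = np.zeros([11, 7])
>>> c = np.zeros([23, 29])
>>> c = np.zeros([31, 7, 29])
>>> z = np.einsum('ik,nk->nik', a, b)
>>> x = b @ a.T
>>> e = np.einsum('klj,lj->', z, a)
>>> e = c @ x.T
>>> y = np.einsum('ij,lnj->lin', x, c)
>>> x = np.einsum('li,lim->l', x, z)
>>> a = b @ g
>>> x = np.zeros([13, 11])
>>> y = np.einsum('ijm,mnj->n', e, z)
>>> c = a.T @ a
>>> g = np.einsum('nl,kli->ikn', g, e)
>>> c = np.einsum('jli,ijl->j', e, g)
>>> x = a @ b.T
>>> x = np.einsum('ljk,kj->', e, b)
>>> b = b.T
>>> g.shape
(11, 31, 7)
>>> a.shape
(11, 7)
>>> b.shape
(7, 11)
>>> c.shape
(31,)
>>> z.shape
(11, 29, 7)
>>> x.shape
()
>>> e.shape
(31, 7, 11)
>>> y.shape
(29,)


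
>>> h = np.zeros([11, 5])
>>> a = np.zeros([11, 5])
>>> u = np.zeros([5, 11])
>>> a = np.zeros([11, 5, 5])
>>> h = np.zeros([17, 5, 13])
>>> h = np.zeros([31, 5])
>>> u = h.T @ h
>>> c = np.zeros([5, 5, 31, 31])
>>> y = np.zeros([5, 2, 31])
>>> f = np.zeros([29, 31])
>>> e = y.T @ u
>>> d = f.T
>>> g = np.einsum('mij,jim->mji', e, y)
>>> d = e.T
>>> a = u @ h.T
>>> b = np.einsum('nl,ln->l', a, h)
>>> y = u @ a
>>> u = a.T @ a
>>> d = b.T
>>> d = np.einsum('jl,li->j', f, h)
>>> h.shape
(31, 5)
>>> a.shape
(5, 31)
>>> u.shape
(31, 31)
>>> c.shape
(5, 5, 31, 31)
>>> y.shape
(5, 31)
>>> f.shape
(29, 31)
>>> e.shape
(31, 2, 5)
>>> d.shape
(29,)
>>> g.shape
(31, 5, 2)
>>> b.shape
(31,)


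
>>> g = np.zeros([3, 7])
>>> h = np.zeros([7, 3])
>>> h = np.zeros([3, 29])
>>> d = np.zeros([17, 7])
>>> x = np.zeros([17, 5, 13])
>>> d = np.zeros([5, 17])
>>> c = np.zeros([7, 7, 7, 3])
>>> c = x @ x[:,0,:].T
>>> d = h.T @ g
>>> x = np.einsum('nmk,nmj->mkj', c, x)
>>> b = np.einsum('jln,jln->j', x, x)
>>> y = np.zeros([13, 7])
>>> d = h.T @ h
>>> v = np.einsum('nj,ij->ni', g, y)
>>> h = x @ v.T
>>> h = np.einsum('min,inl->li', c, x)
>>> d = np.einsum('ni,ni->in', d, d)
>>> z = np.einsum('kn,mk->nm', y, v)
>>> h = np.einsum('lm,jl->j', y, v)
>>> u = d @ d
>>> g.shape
(3, 7)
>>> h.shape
(3,)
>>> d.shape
(29, 29)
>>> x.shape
(5, 17, 13)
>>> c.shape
(17, 5, 17)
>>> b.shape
(5,)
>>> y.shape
(13, 7)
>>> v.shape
(3, 13)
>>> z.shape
(7, 3)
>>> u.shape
(29, 29)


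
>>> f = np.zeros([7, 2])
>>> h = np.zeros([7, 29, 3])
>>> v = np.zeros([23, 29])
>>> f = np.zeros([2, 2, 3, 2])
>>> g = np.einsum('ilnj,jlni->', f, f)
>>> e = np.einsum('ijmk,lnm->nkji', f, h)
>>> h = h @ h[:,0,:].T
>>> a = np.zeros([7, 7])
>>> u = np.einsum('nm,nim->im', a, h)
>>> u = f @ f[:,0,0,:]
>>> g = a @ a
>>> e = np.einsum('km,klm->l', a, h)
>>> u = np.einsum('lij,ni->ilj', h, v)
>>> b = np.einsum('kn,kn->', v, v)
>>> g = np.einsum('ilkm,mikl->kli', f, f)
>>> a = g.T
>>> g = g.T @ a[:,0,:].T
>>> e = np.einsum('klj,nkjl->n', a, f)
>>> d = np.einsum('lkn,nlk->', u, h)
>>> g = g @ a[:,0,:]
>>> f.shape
(2, 2, 3, 2)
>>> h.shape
(7, 29, 7)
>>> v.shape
(23, 29)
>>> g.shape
(2, 2, 3)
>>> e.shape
(2,)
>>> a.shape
(2, 2, 3)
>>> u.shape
(29, 7, 7)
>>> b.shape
()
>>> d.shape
()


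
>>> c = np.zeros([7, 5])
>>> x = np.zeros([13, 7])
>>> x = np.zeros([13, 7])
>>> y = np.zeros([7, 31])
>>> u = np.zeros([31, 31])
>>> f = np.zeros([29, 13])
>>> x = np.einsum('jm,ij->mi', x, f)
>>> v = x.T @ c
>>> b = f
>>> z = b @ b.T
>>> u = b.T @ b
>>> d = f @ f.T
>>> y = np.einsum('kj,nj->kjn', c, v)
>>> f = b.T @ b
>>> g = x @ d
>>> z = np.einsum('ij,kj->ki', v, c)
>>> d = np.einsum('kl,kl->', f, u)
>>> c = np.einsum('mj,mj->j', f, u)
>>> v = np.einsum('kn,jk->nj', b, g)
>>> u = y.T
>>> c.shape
(13,)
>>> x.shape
(7, 29)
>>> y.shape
(7, 5, 29)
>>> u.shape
(29, 5, 7)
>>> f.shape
(13, 13)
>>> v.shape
(13, 7)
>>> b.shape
(29, 13)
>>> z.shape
(7, 29)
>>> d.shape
()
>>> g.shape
(7, 29)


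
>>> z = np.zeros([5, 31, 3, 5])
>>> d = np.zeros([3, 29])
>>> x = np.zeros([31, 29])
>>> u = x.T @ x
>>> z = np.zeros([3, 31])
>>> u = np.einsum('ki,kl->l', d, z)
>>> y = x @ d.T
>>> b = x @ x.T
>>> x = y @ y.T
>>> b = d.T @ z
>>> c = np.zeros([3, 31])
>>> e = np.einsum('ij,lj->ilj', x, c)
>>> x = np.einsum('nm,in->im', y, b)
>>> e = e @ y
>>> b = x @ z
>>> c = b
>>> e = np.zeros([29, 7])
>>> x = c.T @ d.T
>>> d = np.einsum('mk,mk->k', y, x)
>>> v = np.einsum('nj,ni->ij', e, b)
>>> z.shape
(3, 31)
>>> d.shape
(3,)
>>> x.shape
(31, 3)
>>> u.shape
(31,)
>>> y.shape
(31, 3)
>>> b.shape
(29, 31)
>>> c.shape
(29, 31)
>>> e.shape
(29, 7)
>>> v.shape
(31, 7)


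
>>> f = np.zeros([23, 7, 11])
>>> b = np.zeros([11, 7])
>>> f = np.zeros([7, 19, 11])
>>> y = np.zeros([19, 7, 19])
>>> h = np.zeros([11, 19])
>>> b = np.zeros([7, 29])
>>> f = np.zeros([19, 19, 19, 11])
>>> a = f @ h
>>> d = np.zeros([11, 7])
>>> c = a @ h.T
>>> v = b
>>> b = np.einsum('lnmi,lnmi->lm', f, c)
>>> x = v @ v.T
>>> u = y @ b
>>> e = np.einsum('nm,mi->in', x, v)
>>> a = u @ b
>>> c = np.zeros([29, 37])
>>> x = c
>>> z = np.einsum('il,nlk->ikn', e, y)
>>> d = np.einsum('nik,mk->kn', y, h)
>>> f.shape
(19, 19, 19, 11)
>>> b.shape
(19, 19)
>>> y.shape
(19, 7, 19)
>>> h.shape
(11, 19)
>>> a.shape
(19, 7, 19)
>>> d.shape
(19, 19)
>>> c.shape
(29, 37)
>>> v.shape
(7, 29)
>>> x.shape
(29, 37)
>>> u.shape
(19, 7, 19)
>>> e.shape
(29, 7)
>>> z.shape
(29, 19, 19)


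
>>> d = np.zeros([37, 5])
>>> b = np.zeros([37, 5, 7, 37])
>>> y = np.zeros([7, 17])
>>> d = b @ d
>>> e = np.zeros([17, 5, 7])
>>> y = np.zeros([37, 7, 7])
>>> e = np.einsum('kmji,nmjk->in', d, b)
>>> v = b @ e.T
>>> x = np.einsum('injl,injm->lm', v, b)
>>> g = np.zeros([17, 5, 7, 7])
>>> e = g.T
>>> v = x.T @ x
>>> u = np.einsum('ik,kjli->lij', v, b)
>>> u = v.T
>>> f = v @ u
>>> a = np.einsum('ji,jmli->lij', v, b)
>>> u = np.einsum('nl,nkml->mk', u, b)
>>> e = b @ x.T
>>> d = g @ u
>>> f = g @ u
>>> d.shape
(17, 5, 7, 5)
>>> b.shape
(37, 5, 7, 37)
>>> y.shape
(37, 7, 7)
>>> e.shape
(37, 5, 7, 5)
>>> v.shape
(37, 37)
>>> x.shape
(5, 37)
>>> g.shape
(17, 5, 7, 7)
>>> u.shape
(7, 5)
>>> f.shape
(17, 5, 7, 5)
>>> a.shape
(7, 37, 37)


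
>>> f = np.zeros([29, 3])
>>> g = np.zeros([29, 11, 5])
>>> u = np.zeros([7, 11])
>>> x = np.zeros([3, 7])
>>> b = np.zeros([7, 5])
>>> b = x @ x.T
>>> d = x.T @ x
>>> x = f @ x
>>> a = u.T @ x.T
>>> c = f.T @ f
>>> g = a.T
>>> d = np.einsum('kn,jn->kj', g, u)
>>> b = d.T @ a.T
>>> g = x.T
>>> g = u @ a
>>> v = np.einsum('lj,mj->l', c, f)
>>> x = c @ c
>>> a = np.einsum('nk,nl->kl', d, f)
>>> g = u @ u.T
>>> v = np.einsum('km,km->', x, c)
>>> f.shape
(29, 3)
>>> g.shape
(7, 7)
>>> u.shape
(7, 11)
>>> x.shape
(3, 3)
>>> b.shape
(7, 11)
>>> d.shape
(29, 7)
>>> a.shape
(7, 3)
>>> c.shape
(3, 3)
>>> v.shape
()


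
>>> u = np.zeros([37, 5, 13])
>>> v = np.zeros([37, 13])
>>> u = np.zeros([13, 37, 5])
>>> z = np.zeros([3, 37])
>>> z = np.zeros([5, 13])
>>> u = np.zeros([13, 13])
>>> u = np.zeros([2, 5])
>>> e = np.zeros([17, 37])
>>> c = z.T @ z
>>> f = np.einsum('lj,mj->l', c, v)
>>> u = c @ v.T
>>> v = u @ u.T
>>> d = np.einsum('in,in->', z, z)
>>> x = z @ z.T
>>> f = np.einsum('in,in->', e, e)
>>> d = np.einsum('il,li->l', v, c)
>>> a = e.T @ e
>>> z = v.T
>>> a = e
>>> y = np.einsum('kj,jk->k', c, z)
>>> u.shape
(13, 37)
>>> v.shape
(13, 13)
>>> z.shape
(13, 13)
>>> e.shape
(17, 37)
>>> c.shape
(13, 13)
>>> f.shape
()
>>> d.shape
(13,)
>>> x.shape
(5, 5)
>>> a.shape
(17, 37)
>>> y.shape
(13,)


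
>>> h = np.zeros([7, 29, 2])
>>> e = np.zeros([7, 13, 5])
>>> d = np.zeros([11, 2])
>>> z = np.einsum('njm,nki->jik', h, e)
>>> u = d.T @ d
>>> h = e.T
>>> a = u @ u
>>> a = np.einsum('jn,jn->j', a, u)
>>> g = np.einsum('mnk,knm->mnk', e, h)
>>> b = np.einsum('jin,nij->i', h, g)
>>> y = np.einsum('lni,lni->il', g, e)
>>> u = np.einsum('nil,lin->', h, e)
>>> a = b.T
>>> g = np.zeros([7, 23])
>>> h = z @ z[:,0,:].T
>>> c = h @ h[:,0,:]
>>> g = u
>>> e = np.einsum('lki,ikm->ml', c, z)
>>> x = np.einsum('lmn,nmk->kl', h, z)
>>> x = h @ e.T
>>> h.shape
(29, 5, 29)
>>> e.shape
(13, 29)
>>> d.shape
(11, 2)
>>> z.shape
(29, 5, 13)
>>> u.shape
()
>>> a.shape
(13,)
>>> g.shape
()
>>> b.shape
(13,)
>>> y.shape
(5, 7)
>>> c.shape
(29, 5, 29)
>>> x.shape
(29, 5, 13)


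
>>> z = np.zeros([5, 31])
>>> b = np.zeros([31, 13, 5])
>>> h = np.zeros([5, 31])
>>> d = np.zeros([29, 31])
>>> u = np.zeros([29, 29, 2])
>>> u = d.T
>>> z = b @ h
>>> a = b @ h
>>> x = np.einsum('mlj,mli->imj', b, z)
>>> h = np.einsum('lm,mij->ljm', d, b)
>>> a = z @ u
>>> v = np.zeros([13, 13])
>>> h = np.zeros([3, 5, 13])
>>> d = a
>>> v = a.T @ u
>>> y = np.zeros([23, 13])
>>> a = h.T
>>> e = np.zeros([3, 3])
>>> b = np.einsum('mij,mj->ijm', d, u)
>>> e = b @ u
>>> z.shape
(31, 13, 31)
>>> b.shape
(13, 29, 31)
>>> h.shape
(3, 5, 13)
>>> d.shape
(31, 13, 29)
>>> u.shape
(31, 29)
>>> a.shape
(13, 5, 3)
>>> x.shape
(31, 31, 5)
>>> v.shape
(29, 13, 29)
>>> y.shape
(23, 13)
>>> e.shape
(13, 29, 29)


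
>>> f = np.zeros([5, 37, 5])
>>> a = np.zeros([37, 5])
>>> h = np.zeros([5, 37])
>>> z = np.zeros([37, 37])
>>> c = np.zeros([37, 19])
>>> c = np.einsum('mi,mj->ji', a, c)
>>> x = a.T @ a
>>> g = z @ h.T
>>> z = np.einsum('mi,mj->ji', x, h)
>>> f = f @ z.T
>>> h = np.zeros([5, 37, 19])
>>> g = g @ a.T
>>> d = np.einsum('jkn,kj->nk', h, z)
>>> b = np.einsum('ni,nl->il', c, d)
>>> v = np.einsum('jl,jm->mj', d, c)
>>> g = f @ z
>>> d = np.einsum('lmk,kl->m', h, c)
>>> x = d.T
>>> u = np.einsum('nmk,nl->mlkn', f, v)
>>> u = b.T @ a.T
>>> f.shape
(5, 37, 37)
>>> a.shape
(37, 5)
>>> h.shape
(5, 37, 19)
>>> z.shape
(37, 5)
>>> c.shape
(19, 5)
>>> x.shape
(37,)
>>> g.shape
(5, 37, 5)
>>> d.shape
(37,)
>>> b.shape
(5, 37)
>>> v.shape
(5, 19)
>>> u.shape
(37, 37)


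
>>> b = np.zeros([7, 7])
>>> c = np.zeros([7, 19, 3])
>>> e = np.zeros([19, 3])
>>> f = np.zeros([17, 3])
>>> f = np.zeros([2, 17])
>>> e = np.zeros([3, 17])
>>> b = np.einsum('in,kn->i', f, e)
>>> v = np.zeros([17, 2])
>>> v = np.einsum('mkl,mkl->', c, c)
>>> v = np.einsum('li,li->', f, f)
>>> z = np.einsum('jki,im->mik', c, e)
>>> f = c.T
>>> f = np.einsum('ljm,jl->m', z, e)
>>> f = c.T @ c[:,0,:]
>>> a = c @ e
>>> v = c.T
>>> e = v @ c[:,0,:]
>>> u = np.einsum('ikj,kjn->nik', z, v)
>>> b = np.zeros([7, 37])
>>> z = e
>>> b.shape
(7, 37)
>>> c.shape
(7, 19, 3)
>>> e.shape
(3, 19, 3)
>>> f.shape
(3, 19, 3)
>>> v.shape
(3, 19, 7)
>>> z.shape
(3, 19, 3)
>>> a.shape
(7, 19, 17)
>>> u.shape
(7, 17, 3)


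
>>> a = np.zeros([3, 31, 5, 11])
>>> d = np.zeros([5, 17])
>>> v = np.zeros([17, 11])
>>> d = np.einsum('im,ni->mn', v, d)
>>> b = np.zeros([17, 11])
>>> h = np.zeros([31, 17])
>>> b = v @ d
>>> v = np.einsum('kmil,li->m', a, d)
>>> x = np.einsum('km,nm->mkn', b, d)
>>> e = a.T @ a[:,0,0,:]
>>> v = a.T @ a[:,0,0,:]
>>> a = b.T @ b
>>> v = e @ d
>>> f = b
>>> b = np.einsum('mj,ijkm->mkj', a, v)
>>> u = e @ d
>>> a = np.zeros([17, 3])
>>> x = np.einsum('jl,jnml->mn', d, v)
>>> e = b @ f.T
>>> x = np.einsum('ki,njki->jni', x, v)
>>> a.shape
(17, 3)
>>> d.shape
(11, 5)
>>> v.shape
(11, 5, 31, 5)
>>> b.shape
(5, 31, 5)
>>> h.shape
(31, 17)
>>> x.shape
(5, 11, 5)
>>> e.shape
(5, 31, 17)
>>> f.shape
(17, 5)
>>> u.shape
(11, 5, 31, 5)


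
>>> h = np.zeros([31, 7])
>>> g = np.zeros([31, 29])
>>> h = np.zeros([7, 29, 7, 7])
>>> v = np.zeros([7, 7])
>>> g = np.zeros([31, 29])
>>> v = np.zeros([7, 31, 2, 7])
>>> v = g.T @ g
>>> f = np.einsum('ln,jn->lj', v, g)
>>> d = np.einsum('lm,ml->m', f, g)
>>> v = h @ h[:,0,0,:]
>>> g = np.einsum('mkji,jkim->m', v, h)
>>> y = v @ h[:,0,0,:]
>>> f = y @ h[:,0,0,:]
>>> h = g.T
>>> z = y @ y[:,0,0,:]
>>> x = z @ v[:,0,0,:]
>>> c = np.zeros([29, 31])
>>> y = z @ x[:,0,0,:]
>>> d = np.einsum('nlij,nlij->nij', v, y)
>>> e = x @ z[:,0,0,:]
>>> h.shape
(7,)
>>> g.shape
(7,)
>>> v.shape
(7, 29, 7, 7)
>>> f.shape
(7, 29, 7, 7)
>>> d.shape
(7, 7, 7)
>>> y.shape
(7, 29, 7, 7)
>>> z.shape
(7, 29, 7, 7)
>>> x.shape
(7, 29, 7, 7)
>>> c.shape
(29, 31)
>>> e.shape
(7, 29, 7, 7)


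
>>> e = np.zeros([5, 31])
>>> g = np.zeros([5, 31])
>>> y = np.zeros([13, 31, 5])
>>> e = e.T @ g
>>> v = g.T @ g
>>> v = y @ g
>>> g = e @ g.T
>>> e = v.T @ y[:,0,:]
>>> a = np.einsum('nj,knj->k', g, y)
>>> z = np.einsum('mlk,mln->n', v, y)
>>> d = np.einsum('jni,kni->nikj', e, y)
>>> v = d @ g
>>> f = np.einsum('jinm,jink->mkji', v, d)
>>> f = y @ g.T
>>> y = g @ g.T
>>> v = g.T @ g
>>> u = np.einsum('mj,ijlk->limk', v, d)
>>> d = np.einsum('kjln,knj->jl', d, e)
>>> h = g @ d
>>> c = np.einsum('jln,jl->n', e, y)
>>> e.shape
(31, 31, 5)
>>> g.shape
(31, 5)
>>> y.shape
(31, 31)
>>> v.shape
(5, 5)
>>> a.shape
(13,)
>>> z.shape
(5,)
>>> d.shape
(5, 13)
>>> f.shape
(13, 31, 31)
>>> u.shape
(13, 31, 5, 31)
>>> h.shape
(31, 13)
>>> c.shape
(5,)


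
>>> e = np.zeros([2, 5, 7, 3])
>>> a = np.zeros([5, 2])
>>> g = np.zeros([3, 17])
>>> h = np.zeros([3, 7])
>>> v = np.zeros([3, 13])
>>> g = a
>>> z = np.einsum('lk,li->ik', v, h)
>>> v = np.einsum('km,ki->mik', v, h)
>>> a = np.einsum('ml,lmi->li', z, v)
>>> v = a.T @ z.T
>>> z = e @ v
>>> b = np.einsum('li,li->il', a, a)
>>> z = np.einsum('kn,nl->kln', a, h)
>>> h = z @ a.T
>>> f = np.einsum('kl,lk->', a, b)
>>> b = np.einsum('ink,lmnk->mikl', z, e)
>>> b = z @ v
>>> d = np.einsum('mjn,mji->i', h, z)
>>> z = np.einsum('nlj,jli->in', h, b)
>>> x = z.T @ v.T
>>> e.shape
(2, 5, 7, 3)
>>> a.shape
(13, 3)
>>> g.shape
(5, 2)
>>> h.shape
(13, 7, 13)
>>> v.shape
(3, 7)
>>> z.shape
(7, 13)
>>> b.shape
(13, 7, 7)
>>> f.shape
()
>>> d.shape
(3,)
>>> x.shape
(13, 3)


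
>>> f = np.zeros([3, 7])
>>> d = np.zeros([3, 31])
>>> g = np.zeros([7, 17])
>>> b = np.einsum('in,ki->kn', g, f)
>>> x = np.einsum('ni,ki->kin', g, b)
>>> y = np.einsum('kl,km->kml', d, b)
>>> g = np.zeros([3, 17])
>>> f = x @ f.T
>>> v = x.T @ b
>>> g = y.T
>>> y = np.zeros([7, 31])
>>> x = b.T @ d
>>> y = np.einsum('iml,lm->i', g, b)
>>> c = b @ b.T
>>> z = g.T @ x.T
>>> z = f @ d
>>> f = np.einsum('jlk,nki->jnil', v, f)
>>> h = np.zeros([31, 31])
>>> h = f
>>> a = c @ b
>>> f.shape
(7, 3, 3, 17)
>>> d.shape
(3, 31)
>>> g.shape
(31, 17, 3)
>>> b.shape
(3, 17)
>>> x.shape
(17, 31)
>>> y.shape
(31,)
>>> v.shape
(7, 17, 17)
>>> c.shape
(3, 3)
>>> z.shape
(3, 17, 31)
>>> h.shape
(7, 3, 3, 17)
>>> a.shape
(3, 17)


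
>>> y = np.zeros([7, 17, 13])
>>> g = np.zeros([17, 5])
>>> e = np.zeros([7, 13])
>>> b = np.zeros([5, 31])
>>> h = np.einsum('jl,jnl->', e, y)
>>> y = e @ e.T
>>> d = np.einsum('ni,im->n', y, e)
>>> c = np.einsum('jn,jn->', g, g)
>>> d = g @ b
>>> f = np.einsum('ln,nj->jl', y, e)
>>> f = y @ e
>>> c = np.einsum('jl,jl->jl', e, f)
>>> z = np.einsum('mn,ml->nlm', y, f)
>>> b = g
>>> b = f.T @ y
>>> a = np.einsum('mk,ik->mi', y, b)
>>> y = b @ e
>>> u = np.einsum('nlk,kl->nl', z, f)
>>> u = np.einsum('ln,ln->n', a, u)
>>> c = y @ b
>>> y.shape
(13, 13)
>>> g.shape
(17, 5)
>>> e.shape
(7, 13)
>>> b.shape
(13, 7)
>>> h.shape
()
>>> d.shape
(17, 31)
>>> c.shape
(13, 7)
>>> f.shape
(7, 13)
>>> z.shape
(7, 13, 7)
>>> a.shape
(7, 13)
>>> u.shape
(13,)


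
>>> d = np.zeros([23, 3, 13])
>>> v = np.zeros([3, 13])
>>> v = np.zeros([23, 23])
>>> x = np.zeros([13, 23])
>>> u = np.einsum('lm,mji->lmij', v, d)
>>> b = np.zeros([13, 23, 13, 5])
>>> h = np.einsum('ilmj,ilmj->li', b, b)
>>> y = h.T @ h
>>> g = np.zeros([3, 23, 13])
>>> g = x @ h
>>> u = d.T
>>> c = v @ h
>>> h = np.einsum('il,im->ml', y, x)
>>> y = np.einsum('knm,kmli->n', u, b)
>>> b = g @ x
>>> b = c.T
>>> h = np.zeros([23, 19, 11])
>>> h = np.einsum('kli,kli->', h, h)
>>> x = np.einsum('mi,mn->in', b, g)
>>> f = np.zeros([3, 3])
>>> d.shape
(23, 3, 13)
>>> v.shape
(23, 23)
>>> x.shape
(23, 13)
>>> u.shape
(13, 3, 23)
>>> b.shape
(13, 23)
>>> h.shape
()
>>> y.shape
(3,)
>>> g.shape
(13, 13)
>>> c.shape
(23, 13)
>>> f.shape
(3, 3)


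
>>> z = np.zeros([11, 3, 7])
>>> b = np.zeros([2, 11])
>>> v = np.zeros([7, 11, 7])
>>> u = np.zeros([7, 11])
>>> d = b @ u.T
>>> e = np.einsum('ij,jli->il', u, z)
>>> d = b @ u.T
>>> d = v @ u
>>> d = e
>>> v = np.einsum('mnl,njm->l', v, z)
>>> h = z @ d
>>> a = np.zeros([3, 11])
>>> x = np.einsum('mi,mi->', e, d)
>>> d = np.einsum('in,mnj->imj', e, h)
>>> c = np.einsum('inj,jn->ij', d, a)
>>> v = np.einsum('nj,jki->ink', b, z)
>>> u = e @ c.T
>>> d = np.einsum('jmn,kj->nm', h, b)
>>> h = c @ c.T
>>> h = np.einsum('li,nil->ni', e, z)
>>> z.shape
(11, 3, 7)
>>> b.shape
(2, 11)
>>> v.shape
(7, 2, 3)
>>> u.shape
(7, 7)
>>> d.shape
(3, 3)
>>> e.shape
(7, 3)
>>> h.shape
(11, 3)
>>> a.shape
(3, 11)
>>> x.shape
()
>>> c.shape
(7, 3)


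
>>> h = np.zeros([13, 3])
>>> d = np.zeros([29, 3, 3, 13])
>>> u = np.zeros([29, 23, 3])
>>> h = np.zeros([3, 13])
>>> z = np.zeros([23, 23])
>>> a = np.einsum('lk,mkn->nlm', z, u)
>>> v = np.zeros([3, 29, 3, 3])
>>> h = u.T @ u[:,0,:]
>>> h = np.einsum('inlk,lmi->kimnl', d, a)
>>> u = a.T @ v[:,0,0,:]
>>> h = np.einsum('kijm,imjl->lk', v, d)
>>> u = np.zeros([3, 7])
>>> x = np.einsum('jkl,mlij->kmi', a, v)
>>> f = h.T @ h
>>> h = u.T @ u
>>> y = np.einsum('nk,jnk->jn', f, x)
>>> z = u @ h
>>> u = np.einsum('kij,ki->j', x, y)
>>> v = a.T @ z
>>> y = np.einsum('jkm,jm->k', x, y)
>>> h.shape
(7, 7)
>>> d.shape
(29, 3, 3, 13)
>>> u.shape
(3,)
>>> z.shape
(3, 7)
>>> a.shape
(3, 23, 29)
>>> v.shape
(29, 23, 7)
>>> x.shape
(23, 3, 3)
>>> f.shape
(3, 3)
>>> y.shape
(3,)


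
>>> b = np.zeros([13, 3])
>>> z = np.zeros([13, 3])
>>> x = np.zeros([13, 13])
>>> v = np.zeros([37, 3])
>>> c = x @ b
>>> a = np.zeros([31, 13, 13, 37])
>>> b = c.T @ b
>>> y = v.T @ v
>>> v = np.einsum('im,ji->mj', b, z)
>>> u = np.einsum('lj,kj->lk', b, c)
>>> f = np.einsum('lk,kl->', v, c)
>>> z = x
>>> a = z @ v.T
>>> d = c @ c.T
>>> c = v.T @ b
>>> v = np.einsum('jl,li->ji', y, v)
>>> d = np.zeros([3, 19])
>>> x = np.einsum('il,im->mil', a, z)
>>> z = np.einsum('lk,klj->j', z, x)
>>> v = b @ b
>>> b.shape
(3, 3)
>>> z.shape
(3,)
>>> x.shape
(13, 13, 3)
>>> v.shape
(3, 3)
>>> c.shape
(13, 3)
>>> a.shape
(13, 3)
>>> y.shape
(3, 3)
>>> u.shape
(3, 13)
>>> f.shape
()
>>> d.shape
(3, 19)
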